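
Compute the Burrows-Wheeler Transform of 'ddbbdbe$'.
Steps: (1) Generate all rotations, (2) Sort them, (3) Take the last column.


Rotations (sorted):
  0: $ddbbdbe -> last char: e
  1: bbdbe$dd -> last char: d
  2: bdbe$ddb -> last char: b
  3: be$ddbbd -> last char: d
  4: dbbdbe$d -> last char: d
  5: dbe$ddbb -> last char: b
  6: ddbbdbe$ -> last char: $
  7: e$ddbbdb -> last char: b


BWT = edbddb$b


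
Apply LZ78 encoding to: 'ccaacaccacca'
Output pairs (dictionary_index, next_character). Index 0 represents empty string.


LZ78 encoding steps:
Dictionary: {0: ''}
Step 1: w='' (idx 0), next='c' -> output (0, 'c'), add 'c' as idx 1
Step 2: w='c' (idx 1), next='a' -> output (1, 'a'), add 'ca' as idx 2
Step 3: w='' (idx 0), next='a' -> output (0, 'a'), add 'a' as idx 3
Step 4: w='ca' (idx 2), next='c' -> output (2, 'c'), add 'cac' as idx 4
Step 5: w='cac' (idx 4), next='c' -> output (4, 'c'), add 'cacc' as idx 5
Step 6: w='a' (idx 3), end of input -> output (3, '')


Encoded: [(0, 'c'), (1, 'a'), (0, 'a'), (2, 'c'), (4, 'c'), (3, '')]


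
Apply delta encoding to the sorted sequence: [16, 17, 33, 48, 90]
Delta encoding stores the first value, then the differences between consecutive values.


First value: 16
Deltas:
  17 - 16 = 1
  33 - 17 = 16
  48 - 33 = 15
  90 - 48 = 42


Delta encoded: [16, 1, 16, 15, 42]


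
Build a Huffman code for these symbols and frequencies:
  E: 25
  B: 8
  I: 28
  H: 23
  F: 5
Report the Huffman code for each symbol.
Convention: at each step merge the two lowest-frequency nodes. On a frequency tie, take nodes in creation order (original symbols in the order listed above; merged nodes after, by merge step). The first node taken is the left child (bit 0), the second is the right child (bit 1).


Huffman tree construction:
Step 1: Merge F(5) + B(8) = 13
Step 2: Merge (F+B)(13) + H(23) = 36
Step 3: Merge E(25) + I(28) = 53
Step 4: Merge ((F+B)+H)(36) + (E+I)(53) = 89
Read each symbol's code off the tree from the root (left child = 0, right child = 1).

Codes:
  E: 10 (length 2)
  B: 001 (length 3)
  I: 11 (length 2)
  H: 01 (length 2)
  F: 000 (length 3)
Average code length: 191/89 = 2.1461 bits/symbol


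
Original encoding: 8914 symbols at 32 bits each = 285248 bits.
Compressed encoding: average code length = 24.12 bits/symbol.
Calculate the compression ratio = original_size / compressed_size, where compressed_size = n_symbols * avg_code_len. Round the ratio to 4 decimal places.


original_size = n_symbols * orig_bits = 8914 * 32 = 285248 bits
compressed_size = n_symbols * avg_code_len = 8914 * 24.12 = 215005.68 bits
ratio = original_size / compressed_size = 285248 / 215005.68 = 1.3267

Compression ratio = 1.3267


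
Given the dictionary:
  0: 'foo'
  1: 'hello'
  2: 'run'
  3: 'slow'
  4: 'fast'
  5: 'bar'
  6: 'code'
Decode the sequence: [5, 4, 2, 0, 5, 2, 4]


Look up each index in the dictionary:
  5 -> 'bar'
  4 -> 'fast'
  2 -> 'run'
  0 -> 'foo'
  5 -> 'bar'
  2 -> 'run'
  4 -> 'fast'

Decoded: "bar fast run foo bar run fast"


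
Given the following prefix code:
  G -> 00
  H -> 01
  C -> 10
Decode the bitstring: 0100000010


Decoding step by step:
Bits 01 -> H
Bits 00 -> G
Bits 00 -> G
Bits 00 -> G
Bits 10 -> C


Decoded message: HGGGC


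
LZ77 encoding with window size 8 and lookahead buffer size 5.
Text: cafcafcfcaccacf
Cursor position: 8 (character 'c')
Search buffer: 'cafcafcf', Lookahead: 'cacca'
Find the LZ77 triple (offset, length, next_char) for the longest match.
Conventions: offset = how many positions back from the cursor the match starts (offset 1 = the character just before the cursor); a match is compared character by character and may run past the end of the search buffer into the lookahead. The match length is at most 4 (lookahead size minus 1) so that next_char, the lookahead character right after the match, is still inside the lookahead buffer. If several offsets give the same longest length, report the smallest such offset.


Try each offset into the search buffer:
  offset=1 (pos 7, char 'f'): match length 0
  offset=2 (pos 6, char 'c'): match length 1
  offset=3 (pos 5, char 'f'): match length 0
  offset=4 (pos 4, char 'a'): match length 0
  offset=5 (pos 3, char 'c'): match length 2
  offset=6 (pos 2, char 'f'): match length 0
  offset=7 (pos 1, char 'a'): match length 0
  offset=8 (pos 0, char 'c'): match length 2
Longest match has length 2, found at offsets 5, 8; take the smallest, offset 5.
next_char = character at position 8 + 2 = 10 -> 'c'

Best match: offset=5, length=2 (matching 'ca' starting at position 3)
LZ77 triple: (5, 2, 'c')


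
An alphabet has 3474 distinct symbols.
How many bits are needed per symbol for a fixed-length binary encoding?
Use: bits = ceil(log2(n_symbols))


log2(3474) = 11.7624
Bracket: 2^11 = 2048 < 3474 <= 2^12 = 4096
So ceil(log2(3474)) = 12

bits = ceil(log2(3474)) = ceil(11.7624) = 12 bits


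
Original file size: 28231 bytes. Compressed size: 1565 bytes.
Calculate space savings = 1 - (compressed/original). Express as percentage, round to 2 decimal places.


ratio = compressed/original = 1565/28231 = 0.055436
savings = 1 - ratio = 1 - 0.055436 = 0.944564
as a percentage: 0.944564 * 100 = 94.46%

Space savings = 1 - 1565/28231 = 94.46%


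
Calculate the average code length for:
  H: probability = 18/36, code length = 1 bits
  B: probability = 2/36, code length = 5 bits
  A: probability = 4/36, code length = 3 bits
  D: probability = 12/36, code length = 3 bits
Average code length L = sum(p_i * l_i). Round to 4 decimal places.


Weighted contributions p_i * l_i:
  H: (18/36) * 1 = 18/36
  B: (2/36) * 5 = 10/36
  A: (4/36) * 3 = 12/36
  D: (12/36) * 3 = 36/36
Sum = (18 + 10 + 12 + 36)/36 = 76/36

L = 76/36 = 2.1111 bits/symbol


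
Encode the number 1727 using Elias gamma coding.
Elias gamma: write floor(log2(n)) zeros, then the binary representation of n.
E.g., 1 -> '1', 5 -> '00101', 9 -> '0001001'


num_bits = floor(log2(1727)) + 1 = 11
leading_zeros = num_bits - 1 = 10
binary(1727) = 11010111111

Elias gamma(1727) = '0000000000' + '11010111111' = 000000000011010111111 (21 bits)


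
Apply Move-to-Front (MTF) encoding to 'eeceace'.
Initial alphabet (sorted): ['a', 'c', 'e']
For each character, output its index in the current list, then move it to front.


MTF encoding:
'e': index 2 in ['a', 'c', 'e'] -> ['e', 'a', 'c']
'e': index 0 in ['e', 'a', 'c'] -> ['e', 'a', 'c']
'c': index 2 in ['e', 'a', 'c'] -> ['c', 'e', 'a']
'e': index 1 in ['c', 'e', 'a'] -> ['e', 'c', 'a']
'a': index 2 in ['e', 'c', 'a'] -> ['a', 'e', 'c']
'c': index 2 in ['a', 'e', 'c'] -> ['c', 'a', 'e']
'e': index 2 in ['c', 'a', 'e'] -> ['e', 'c', 'a']


Output: [2, 0, 2, 1, 2, 2, 2]


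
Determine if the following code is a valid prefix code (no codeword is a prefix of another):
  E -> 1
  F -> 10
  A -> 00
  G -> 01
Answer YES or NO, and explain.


Checking each pair (does one codeword prefix another?):
  E='1' vs F='10': prefix -- VIOLATION

NO -- this is NOT a valid prefix code. E (1) is a prefix of F (10).


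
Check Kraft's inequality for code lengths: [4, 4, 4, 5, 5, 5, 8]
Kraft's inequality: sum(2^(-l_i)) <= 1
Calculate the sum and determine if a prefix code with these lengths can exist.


Sum = 2^(-4) + 2^(-4) + 2^(-4) + 2^(-5) + 2^(-5) + 2^(-5) + 2^(-8)
    = 0.0625 + 0.0625 + 0.0625 + 0.03125 + 0.03125 + 0.03125 + 0.00390625
    = 73/256 = 0.28515625
Since 0.28515625 <= 1, Kraft's inequality IS satisfied.
A prefix code with these lengths CAN exist.

Kraft sum = 0.28515625. Satisfied.


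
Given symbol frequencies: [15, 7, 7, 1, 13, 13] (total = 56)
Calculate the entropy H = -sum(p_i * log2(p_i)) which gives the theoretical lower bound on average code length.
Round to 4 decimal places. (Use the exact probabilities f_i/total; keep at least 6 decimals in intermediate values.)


Per-symbol terms -p_i * log2(p_i) with p_i = f_i/56:
  p = 15/56 = 0.267857: log2(p) = -1.900464, -p*log2(p) = 0.509053
  p = 7/56 = 0.125000: log2(p) = -3.000000, -p*log2(p) = 0.375000
  p = 7/56 = 0.125000: log2(p) = -3.000000, -p*log2(p) = 0.375000
  p = 1/56 = 0.017857: log2(p) = -5.807355, -p*log2(p) = 0.103703
  p = 13/56 = 0.232143: log2(p) = -2.106915, -p*log2(p) = 0.489105
  p = 13/56 = 0.232143: log2(p) = -2.106915, -p*log2(p) = 0.489105
H = 0.509053 + 0.375000 + 0.375000 + 0.103703 + 0.489105 + 0.489105 = 2.340966

H = 2.341 bits/symbol


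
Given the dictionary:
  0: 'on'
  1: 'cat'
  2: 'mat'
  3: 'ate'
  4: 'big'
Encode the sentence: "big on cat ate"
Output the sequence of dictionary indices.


Look up each word in the dictionary:
  'big' -> 4
  'on' -> 0
  'cat' -> 1
  'ate' -> 3

Encoded: [4, 0, 1, 3]


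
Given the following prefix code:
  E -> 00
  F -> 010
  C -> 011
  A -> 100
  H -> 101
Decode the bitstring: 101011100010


Decoding step by step:
Bits 101 -> H
Bits 011 -> C
Bits 100 -> A
Bits 010 -> F


Decoded message: HCAF


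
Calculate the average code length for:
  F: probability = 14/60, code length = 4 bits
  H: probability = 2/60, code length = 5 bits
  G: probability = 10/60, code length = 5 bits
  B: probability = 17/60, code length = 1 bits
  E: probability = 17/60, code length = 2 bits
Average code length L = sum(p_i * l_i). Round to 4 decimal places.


Weighted contributions p_i * l_i:
  F: (14/60) * 4 = 56/60
  H: (2/60) * 5 = 10/60
  G: (10/60) * 5 = 50/60
  B: (17/60) * 1 = 17/60
  E: (17/60) * 2 = 34/60
Sum = (56 + 10 + 50 + 17 + 34)/60 = 167/60

L = 167/60 = 2.7833 bits/symbol


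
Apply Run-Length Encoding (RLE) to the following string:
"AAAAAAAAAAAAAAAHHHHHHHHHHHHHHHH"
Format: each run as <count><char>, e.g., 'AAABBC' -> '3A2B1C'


Scanning runs left to right:
  i=0: run of 'A' x 15 -> '15A'
  i=15: run of 'H' x 16 -> '16H'

RLE = 15A16H


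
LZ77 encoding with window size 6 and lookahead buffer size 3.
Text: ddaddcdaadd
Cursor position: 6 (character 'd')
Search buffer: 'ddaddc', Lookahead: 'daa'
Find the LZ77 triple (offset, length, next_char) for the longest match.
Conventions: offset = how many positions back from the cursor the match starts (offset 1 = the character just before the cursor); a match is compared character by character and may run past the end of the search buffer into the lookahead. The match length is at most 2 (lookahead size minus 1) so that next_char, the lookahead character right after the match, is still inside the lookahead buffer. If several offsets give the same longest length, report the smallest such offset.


Try each offset into the search buffer:
  offset=1 (pos 5, char 'c'): match length 0
  offset=2 (pos 4, char 'd'): match length 1
  offset=3 (pos 3, char 'd'): match length 1
  offset=4 (pos 2, char 'a'): match length 0
  offset=5 (pos 1, char 'd'): match length 2
  offset=6 (pos 0, char 'd'): match length 1
Longest match has length 2 at offset 5.
next_char = character at position 6 + 2 = 8 -> 'a'

Best match: offset=5, length=2 (matching 'da' starting at position 1)
LZ77 triple: (5, 2, 'a')


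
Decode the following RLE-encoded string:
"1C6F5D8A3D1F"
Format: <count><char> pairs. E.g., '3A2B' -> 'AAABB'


Expanding each <count><char> pair:
  1C -> 'C'
  6F -> 'FFFFFF'
  5D -> 'DDDDD'
  8A -> 'AAAAAAAA'
  3D -> 'DDD'
  1F -> 'F'

Decoded = CFFFFFFDDDDDAAAAAAAADDDF


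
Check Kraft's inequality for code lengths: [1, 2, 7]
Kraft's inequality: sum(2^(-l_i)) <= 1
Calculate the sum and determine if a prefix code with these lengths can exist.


Sum = 2^(-1) + 2^(-2) + 2^(-7)
    = 0.5 + 0.25 + 0.0078125
    = 97/128 = 0.7578125
Since 0.7578125 <= 1, Kraft's inequality IS satisfied.
A prefix code with these lengths CAN exist.

Kraft sum = 0.7578125. Satisfied.


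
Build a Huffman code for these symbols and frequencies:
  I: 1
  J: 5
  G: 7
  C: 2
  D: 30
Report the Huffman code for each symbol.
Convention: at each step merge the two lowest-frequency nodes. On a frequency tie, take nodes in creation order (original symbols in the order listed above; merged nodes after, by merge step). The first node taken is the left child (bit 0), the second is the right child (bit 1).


Huffman tree construction:
Step 1: Merge I(1) + C(2) = 3
Step 2: Merge (I+C)(3) + J(5) = 8
Step 3: Merge G(7) + ((I+C)+J)(8) = 15
Step 4: Merge (G+((I+C)+J))(15) + D(30) = 45
Read each symbol's code off the tree from the root (left child = 0, right child = 1).

Codes:
  I: 0100 (length 4)
  J: 011 (length 3)
  G: 00 (length 2)
  C: 0101 (length 4)
  D: 1 (length 1)
Average code length: 71/45 = 1.5778 bits/symbol


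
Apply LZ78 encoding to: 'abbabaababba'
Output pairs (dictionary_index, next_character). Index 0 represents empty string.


LZ78 encoding steps:
Dictionary: {0: ''}
Step 1: w='' (idx 0), next='a' -> output (0, 'a'), add 'a' as idx 1
Step 2: w='' (idx 0), next='b' -> output (0, 'b'), add 'b' as idx 2
Step 3: w='b' (idx 2), next='a' -> output (2, 'a'), add 'ba' as idx 3
Step 4: w='ba' (idx 3), next='a' -> output (3, 'a'), add 'baa' as idx 4
Step 5: w='ba' (idx 3), next='b' -> output (3, 'b'), add 'bab' as idx 5
Step 6: w='ba' (idx 3), end of input -> output (3, '')


Encoded: [(0, 'a'), (0, 'b'), (2, 'a'), (3, 'a'), (3, 'b'), (3, '')]


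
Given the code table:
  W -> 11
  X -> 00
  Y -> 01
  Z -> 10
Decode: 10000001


Decoding:
10 -> Z
00 -> X
00 -> X
01 -> Y


Result: ZXXY


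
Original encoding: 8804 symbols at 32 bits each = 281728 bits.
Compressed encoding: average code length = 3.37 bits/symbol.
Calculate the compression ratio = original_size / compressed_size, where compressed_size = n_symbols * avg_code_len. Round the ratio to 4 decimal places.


original_size = n_symbols * orig_bits = 8804 * 32 = 281728 bits
compressed_size = n_symbols * avg_code_len = 8804 * 3.37 = 29669.48 bits
ratio = original_size / compressed_size = 281728 / 29669.48 = 9.4955

Compression ratio = 9.4955


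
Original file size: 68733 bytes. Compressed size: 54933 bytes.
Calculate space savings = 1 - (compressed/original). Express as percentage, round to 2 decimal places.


ratio = compressed/original = 54933/68733 = 0.799223
savings = 1 - ratio = 1 - 0.799223 = 0.200777
as a percentage: 0.200777 * 100 = 20.08%

Space savings = 1 - 54933/68733 = 20.08%


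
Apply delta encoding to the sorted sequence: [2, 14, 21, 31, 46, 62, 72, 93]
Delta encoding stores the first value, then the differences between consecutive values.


First value: 2
Deltas:
  14 - 2 = 12
  21 - 14 = 7
  31 - 21 = 10
  46 - 31 = 15
  62 - 46 = 16
  72 - 62 = 10
  93 - 72 = 21


Delta encoded: [2, 12, 7, 10, 15, 16, 10, 21]


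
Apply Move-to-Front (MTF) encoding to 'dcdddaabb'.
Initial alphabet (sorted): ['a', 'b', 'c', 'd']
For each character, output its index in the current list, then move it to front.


MTF encoding:
'd': index 3 in ['a', 'b', 'c', 'd'] -> ['d', 'a', 'b', 'c']
'c': index 3 in ['d', 'a', 'b', 'c'] -> ['c', 'd', 'a', 'b']
'd': index 1 in ['c', 'd', 'a', 'b'] -> ['d', 'c', 'a', 'b']
'd': index 0 in ['d', 'c', 'a', 'b'] -> ['d', 'c', 'a', 'b']
'd': index 0 in ['d', 'c', 'a', 'b'] -> ['d', 'c', 'a', 'b']
'a': index 2 in ['d', 'c', 'a', 'b'] -> ['a', 'd', 'c', 'b']
'a': index 0 in ['a', 'd', 'c', 'b'] -> ['a', 'd', 'c', 'b']
'b': index 3 in ['a', 'd', 'c', 'b'] -> ['b', 'a', 'd', 'c']
'b': index 0 in ['b', 'a', 'd', 'c'] -> ['b', 'a', 'd', 'c']


Output: [3, 3, 1, 0, 0, 2, 0, 3, 0]


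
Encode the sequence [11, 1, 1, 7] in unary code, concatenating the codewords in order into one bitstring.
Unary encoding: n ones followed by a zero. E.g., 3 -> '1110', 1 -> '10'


Encode each number as n ones followed by a terminating 0:
  11 -> 111111111110 (12 bits)
  1 -> 10 (2 bits)
  1 -> 10 (2 bits)
  7 -> 11111110 (8 bits)
Total length = 12 + 2 + 2 + 8 = 24 bits.

Unary([11, 1, 1, 7]) = 111111111110101011111110 (24 bits)


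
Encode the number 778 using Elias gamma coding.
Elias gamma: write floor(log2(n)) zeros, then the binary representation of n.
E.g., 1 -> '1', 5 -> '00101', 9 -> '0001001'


num_bits = floor(log2(778)) + 1 = 10
leading_zeros = num_bits - 1 = 9
binary(778) = 1100001010

Elias gamma(778) = '000000000' + '1100001010' = 0000000001100001010 (19 bits)


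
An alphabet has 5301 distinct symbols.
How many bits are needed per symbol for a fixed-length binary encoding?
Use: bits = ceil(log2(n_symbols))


log2(5301) = 12.372
Bracket: 2^12 = 4096 < 5301 <= 2^13 = 8192
So ceil(log2(5301)) = 13

bits = ceil(log2(5301)) = ceil(12.372) = 13 bits


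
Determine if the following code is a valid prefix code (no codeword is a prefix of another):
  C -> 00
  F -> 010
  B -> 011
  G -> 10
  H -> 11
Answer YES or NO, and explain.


Checking each pair (does one codeword prefix another?):
  C='00' vs F='010': no prefix
  C='00' vs B='011': no prefix
  C='00' vs G='10': no prefix
  C='00' vs H='11': no prefix
  F='010' vs C='00': no prefix
  F='010' vs B='011': no prefix
  F='010' vs G='10': no prefix
  F='010' vs H='11': no prefix
  B='011' vs C='00': no prefix
  B='011' vs F='010': no prefix
  B='011' vs G='10': no prefix
  B='011' vs H='11': no prefix
  G='10' vs C='00': no prefix
  G='10' vs F='010': no prefix
  G='10' vs B='011': no prefix
  G='10' vs H='11': no prefix
  H='11' vs C='00': no prefix
  H='11' vs F='010': no prefix
  H='11' vs B='011': no prefix
  H='11' vs G='10': no prefix
No violation found over all pairs.

YES -- this is a valid prefix code. No codeword is a prefix of any other codeword.


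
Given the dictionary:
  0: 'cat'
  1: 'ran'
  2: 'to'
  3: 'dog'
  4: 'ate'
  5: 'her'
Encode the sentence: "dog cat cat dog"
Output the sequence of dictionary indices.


Look up each word in the dictionary:
  'dog' -> 3
  'cat' -> 0
  'cat' -> 0
  'dog' -> 3

Encoded: [3, 0, 0, 3]


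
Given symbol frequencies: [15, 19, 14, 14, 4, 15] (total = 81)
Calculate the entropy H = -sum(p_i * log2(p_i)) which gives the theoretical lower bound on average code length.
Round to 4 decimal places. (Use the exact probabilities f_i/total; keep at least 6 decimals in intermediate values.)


Per-symbol terms -p_i * log2(p_i) with p_i = f_i/81:
  p = 15/81 = 0.185185: log2(p) = -2.432959, -p*log2(p) = 0.450548
  p = 19/81 = 0.234568: log2(p) = -2.091922, -p*log2(p) = 0.490698
  p = 14/81 = 0.172840: log2(p) = -2.532495, -p*log2(p) = 0.437715
  p = 14/81 = 0.172840: log2(p) = -2.532495, -p*log2(p) = 0.437715
  p = 4/81 = 0.049383: log2(p) = -4.339850, -p*log2(p) = 0.214314
  p = 15/81 = 0.185185: log2(p) = -2.432959, -p*log2(p) = 0.450548
H = 0.450548 + 0.490698 + 0.437715 + 0.437715 + 0.214314 + 0.450548 = 2.481538

H = 2.4815 bits/symbol


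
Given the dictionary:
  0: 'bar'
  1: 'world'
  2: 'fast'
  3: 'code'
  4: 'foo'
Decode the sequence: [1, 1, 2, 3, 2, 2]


Look up each index in the dictionary:
  1 -> 'world'
  1 -> 'world'
  2 -> 'fast'
  3 -> 'code'
  2 -> 'fast'
  2 -> 'fast'

Decoded: "world world fast code fast fast"


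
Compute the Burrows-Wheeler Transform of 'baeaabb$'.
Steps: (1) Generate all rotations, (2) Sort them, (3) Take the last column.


Rotations (sorted):
  0: $baeaabb -> last char: b
  1: aabb$bae -> last char: e
  2: abb$baea -> last char: a
  3: aeaabb$b -> last char: b
  4: b$baeaab -> last char: b
  5: baeaabb$ -> last char: $
  6: bb$baeaa -> last char: a
  7: eaabb$ba -> last char: a


BWT = beabb$aa


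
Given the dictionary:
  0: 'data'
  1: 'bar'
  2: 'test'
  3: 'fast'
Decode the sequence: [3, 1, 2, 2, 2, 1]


Look up each index in the dictionary:
  3 -> 'fast'
  1 -> 'bar'
  2 -> 'test'
  2 -> 'test'
  2 -> 'test'
  1 -> 'bar'

Decoded: "fast bar test test test bar"


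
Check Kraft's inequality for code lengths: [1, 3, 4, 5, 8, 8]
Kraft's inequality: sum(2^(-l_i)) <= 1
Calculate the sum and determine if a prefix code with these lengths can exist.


Sum = 2^(-1) + 2^(-3) + 2^(-4) + 2^(-5) + 2^(-8) + 2^(-8)
    = 0.5 + 0.125 + 0.0625 + 0.03125 + 0.00390625 + 0.00390625
    = 186/256 = 0.7265625
Since 0.7265625 <= 1, Kraft's inequality IS satisfied.
A prefix code with these lengths CAN exist.

Kraft sum = 0.7265625. Satisfied.


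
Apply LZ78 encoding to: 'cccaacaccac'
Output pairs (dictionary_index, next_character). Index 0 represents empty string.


LZ78 encoding steps:
Dictionary: {0: ''}
Step 1: w='' (idx 0), next='c' -> output (0, 'c'), add 'c' as idx 1
Step 2: w='c' (idx 1), next='c' -> output (1, 'c'), add 'cc' as idx 2
Step 3: w='' (idx 0), next='a' -> output (0, 'a'), add 'a' as idx 3
Step 4: w='a' (idx 3), next='c' -> output (3, 'c'), add 'ac' as idx 4
Step 5: w='ac' (idx 4), next='c' -> output (4, 'c'), add 'acc' as idx 5
Step 6: w='ac' (idx 4), end of input -> output (4, '')


Encoded: [(0, 'c'), (1, 'c'), (0, 'a'), (3, 'c'), (4, 'c'), (4, '')]


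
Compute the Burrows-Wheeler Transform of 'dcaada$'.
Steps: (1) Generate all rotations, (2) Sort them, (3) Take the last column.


Rotations (sorted):
  0: $dcaada -> last char: a
  1: a$dcaad -> last char: d
  2: aada$dc -> last char: c
  3: ada$dca -> last char: a
  4: caada$d -> last char: d
  5: da$dcaa -> last char: a
  6: dcaada$ -> last char: $


BWT = adcada$


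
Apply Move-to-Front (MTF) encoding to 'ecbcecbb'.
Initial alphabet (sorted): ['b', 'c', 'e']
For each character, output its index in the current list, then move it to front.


MTF encoding:
'e': index 2 in ['b', 'c', 'e'] -> ['e', 'b', 'c']
'c': index 2 in ['e', 'b', 'c'] -> ['c', 'e', 'b']
'b': index 2 in ['c', 'e', 'b'] -> ['b', 'c', 'e']
'c': index 1 in ['b', 'c', 'e'] -> ['c', 'b', 'e']
'e': index 2 in ['c', 'b', 'e'] -> ['e', 'c', 'b']
'c': index 1 in ['e', 'c', 'b'] -> ['c', 'e', 'b']
'b': index 2 in ['c', 'e', 'b'] -> ['b', 'c', 'e']
'b': index 0 in ['b', 'c', 'e'] -> ['b', 'c', 'e']


Output: [2, 2, 2, 1, 2, 1, 2, 0]


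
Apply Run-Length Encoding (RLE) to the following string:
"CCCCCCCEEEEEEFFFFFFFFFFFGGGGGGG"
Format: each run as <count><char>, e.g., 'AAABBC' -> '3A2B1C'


Scanning runs left to right:
  i=0: run of 'C' x 7 -> '7C'
  i=7: run of 'E' x 6 -> '6E'
  i=13: run of 'F' x 11 -> '11F'
  i=24: run of 'G' x 7 -> '7G'

RLE = 7C6E11F7G


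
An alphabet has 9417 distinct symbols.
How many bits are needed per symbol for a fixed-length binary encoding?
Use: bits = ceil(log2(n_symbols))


log2(9417) = 13.2011
Bracket: 2^13 = 8192 < 9417 <= 2^14 = 16384
So ceil(log2(9417)) = 14

bits = ceil(log2(9417)) = ceil(13.2011) = 14 bits


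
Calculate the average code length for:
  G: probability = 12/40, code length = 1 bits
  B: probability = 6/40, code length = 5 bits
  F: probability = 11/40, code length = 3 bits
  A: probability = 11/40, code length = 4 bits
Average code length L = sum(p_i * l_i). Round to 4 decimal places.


Weighted contributions p_i * l_i:
  G: (12/40) * 1 = 12/40
  B: (6/40) * 5 = 30/40
  F: (11/40) * 3 = 33/40
  A: (11/40) * 4 = 44/40
Sum = (12 + 30 + 33 + 44)/40 = 119/40

L = 119/40 = 2.9750 bits/symbol


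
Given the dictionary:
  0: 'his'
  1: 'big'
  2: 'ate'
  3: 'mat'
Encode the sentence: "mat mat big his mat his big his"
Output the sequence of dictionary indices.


Look up each word in the dictionary:
  'mat' -> 3
  'mat' -> 3
  'big' -> 1
  'his' -> 0
  'mat' -> 3
  'his' -> 0
  'big' -> 1
  'his' -> 0

Encoded: [3, 3, 1, 0, 3, 0, 1, 0]


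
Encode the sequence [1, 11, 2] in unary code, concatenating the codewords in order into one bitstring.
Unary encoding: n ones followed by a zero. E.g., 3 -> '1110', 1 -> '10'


Encode each number as n ones followed by a terminating 0:
  1 -> 10 (2 bits)
  11 -> 111111111110 (12 bits)
  2 -> 110 (3 bits)
Total length = 2 + 12 + 3 = 17 bits.

Unary([1, 11, 2]) = 10111111111110110 (17 bits)


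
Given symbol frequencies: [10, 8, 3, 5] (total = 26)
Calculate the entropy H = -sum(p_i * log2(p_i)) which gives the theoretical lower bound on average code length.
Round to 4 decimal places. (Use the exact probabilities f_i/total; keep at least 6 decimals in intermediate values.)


Per-symbol terms -p_i * log2(p_i) with p_i = f_i/26:
  p = 10/26 = 0.384615: log2(p) = -1.378512, -p*log2(p) = 0.530197
  p = 8/26 = 0.307692: log2(p) = -1.700440, -p*log2(p) = 0.523212
  p = 3/26 = 0.115385: log2(p) = -3.115477, -p*log2(p) = 0.359478
  p = 5/26 = 0.192308: log2(p) = -2.378512, -p*log2(p) = 0.457406
H = 0.530197 + 0.523212 + 0.359478 + 0.457406 = 1.870293

H = 1.8703 bits/symbol


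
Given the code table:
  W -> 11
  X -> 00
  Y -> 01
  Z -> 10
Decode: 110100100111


Decoding:
11 -> W
01 -> Y
00 -> X
10 -> Z
01 -> Y
11 -> W


Result: WYXZYW


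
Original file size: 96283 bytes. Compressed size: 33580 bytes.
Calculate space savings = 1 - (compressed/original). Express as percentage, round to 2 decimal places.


ratio = compressed/original = 33580/96283 = 0.348764
savings = 1 - ratio = 1 - 0.348764 = 0.651236
as a percentage: 0.651236 * 100 = 65.12%

Space savings = 1 - 33580/96283 = 65.12%


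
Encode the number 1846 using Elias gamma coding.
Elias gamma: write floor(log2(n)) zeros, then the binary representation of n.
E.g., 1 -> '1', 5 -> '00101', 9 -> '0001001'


num_bits = floor(log2(1846)) + 1 = 11
leading_zeros = num_bits - 1 = 10
binary(1846) = 11100110110

Elias gamma(1846) = '0000000000' + '11100110110' = 000000000011100110110 (21 bits)


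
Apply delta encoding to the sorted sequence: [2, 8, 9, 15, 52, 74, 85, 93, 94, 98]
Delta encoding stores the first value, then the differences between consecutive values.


First value: 2
Deltas:
  8 - 2 = 6
  9 - 8 = 1
  15 - 9 = 6
  52 - 15 = 37
  74 - 52 = 22
  85 - 74 = 11
  93 - 85 = 8
  94 - 93 = 1
  98 - 94 = 4


Delta encoded: [2, 6, 1, 6, 37, 22, 11, 8, 1, 4]


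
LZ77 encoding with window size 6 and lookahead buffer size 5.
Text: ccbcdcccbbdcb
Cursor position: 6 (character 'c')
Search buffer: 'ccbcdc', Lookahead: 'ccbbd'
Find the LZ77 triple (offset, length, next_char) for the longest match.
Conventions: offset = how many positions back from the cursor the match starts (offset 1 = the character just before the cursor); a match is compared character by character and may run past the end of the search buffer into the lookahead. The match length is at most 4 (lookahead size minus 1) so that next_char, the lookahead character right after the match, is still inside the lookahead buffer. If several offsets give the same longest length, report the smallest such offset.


Try each offset into the search buffer:
  offset=1 (pos 5, char 'c'): match length 2
  offset=2 (pos 4, char 'd'): match length 0
  offset=3 (pos 3, char 'c'): match length 1
  offset=4 (pos 2, char 'b'): match length 0
  offset=5 (pos 1, char 'c'): match length 1
  offset=6 (pos 0, char 'c'): match length 3
Longest match has length 3 at offset 6.
next_char = character at position 6 + 3 = 9 -> 'b'

Best match: offset=6, length=3 (matching 'ccb' starting at position 0)
LZ77 triple: (6, 3, 'b')


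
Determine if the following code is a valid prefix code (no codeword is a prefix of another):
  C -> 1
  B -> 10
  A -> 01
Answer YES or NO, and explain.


Checking each pair (does one codeword prefix another?):
  C='1' vs B='10': prefix -- VIOLATION

NO -- this is NOT a valid prefix code. C (1) is a prefix of B (10).


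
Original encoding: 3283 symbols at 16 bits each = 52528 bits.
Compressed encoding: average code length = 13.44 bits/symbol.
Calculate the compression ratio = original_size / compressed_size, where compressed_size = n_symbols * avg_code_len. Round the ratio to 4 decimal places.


original_size = n_symbols * orig_bits = 3283 * 16 = 52528 bits
compressed_size = n_symbols * avg_code_len = 3283 * 13.44 = 44123.52 bits
ratio = original_size / compressed_size = 52528 / 44123.52 = 1.1905

Compression ratio = 1.1905


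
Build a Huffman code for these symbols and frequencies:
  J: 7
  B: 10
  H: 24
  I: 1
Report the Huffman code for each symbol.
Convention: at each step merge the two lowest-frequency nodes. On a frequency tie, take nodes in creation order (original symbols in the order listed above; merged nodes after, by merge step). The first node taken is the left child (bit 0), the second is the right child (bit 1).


Huffman tree construction:
Step 1: Merge I(1) + J(7) = 8
Step 2: Merge (I+J)(8) + B(10) = 18
Step 3: Merge ((I+J)+B)(18) + H(24) = 42
Read each symbol's code off the tree from the root (left child = 0, right child = 1).

Codes:
  J: 001 (length 3)
  B: 01 (length 2)
  H: 1 (length 1)
  I: 000 (length 3)
Average code length: 68/42 = 1.6190 bits/symbol


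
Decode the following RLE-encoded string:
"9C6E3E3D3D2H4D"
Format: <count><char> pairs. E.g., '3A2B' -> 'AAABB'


Expanding each <count><char> pair:
  9C -> 'CCCCCCCCC'
  6E -> 'EEEEEE'
  3E -> 'EEE'
  3D -> 'DDD'
  3D -> 'DDD'
  2H -> 'HH'
  4D -> 'DDDD'

Decoded = CCCCCCCCCEEEEEEEEEDDDDDDHHDDDD


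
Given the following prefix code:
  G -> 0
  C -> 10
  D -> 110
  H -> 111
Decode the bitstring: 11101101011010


Decoding step by step:
Bits 111 -> H
Bits 0 -> G
Bits 110 -> D
Bits 10 -> C
Bits 110 -> D
Bits 10 -> C


Decoded message: HGDCDC


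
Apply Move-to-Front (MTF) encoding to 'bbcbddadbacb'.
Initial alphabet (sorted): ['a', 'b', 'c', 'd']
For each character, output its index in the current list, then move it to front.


MTF encoding:
'b': index 1 in ['a', 'b', 'c', 'd'] -> ['b', 'a', 'c', 'd']
'b': index 0 in ['b', 'a', 'c', 'd'] -> ['b', 'a', 'c', 'd']
'c': index 2 in ['b', 'a', 'c', 'd'] -> ['c', 'b', 'a', 'd']
'b': index 1 in ['c', 'b', 'a', 'd'] -> ['b', 'c', 'a', 'd']
'd': index 3 in ['b', 'c', 'a', 'd'] -> ['d', 'b', 'c', 'a']
'd': index 0 in ['d', 'b', 'c', 'a'] -> ['d', 'b', 'c', 'a']
'a': index 3 in ['d', 'b', 'c', 'a'] -> ['a', 'd', 'b', 'c']
'd': index 1 in ['a', 'd', 'b', 'c'] -> ['d', 'a', 'b', 'c']
'b': index 2 in ['d', 'a', 'b', 'c'] -> ['b', 'd', 'a', 'c']
'a': index 2 in ['b', 'd', 'a', 'c'] -> ['a', 'b', 'd', 'c']
'c': index 3 in ['a', 'b', 'd', 'c'] -> ['c', 'a', 'b', 'd']
'b': index 2 in ['c', 'a', 'b', 'd'] -> ['b', 'c', 'a', 'd']


Output: [1, 0, 2, 1, 3, 0, 3, 1, 2, 2, 3, 2]


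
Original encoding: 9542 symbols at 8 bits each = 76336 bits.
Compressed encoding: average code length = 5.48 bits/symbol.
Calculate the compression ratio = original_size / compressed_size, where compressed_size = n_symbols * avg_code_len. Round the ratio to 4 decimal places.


original_size = n_symbols * orig_bits = 9542 * 8 = 76336 bits
compressed_size = n_symbols * avg_code_len = 9542 * 5.48 = 52290.16 bits
ratio = original_size / compressed_size = 76336 / 52290.16 = 1.4599

Compression ratio = 1.4599


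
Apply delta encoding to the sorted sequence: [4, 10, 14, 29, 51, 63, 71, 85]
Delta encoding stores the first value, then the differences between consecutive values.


First value: 4
Deltas:
  10 - 4 = 6
  14 - 10 = 4
  29 - 14 = 15
  51 - 29 = 22
  63 - 51 = 12
  71 - 63 = 8
  85 - 71 = 14


Delta encoded: [4, 6, 4, 15, 22, 12, 8, 14]


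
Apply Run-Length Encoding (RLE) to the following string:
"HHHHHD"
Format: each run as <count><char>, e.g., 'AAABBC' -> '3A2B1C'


Scanning runs left to right:
  i=0: run of 'H' x 5 -> '5H'
  i=5: run of 'D' x 1 -> '1D'

RLE = 5H1D


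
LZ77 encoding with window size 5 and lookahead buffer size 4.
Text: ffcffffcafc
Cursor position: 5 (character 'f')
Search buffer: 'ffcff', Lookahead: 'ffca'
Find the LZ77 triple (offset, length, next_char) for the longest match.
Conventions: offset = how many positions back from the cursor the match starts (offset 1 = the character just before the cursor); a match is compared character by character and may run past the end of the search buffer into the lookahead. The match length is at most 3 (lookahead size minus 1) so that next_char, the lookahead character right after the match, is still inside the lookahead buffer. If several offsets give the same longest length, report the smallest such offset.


Try each offset into the search buffer:
  offset=1 (pos 4, char 'f'): match length 2
  offset=2 (pos 3, char 'f'): match length 2
  offset=3 (pos 2, char 'c'): match length 0
  offset=4 (pos 1, char 'f'): match length 1
  offset=5 (pos 0, char 'f'): match length 3
Longest match has length 3 at offset 5.
next_char = character at position 5 + 3 = 8 -> 'a'

Best match: offset=5, length=3 (matching 'ffc' starting at position 0)
LZ77 triple: (5, 3, 'a')


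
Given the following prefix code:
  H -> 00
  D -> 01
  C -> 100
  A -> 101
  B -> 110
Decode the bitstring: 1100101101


Decoding step by step:
Bits 110 -> B
Bits 01 -> D
Bits 01 -> D
Bits 101 -> A


Decoded message: BDDA


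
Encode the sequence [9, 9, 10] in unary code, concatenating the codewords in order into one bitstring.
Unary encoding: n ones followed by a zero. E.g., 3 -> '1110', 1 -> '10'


Encode each number as n ones followed by a terminating 0:
  9 -> 1111111110 (10 bits)
  9 -> 1111111110 (10 bits)
  10 -> 11111111110 (11 bits)
Total length = 10 + 10 + 11 = 31 bits.

Unary([9, 9, 10]) = 1111111110111111111011111111110 (31 bits)


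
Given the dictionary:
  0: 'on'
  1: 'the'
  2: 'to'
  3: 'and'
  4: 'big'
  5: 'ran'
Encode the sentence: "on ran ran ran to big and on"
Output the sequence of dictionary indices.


Look up each word in the dictionary:
  'on' -> 0
  'ran' -> 5
  'ran' -> 5
  'ran' -> 5
  'to' -> 2
  'big' -> 4
  'and' -> 3
  'on' -> 0

Encoded: [0, 5, 5, 5, 2, 4, 3, 0]


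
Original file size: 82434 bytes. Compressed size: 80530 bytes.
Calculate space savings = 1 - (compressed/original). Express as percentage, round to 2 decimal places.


ratio = compressed/original = 80530/82434 = 0.976903
savings = 1 - ratio = 1 - 0.976903 = 0.023097
as a percentage: 0.023097 * 100 = 2.31%

Space savings = 1 - 80530/82434 = 2.31%


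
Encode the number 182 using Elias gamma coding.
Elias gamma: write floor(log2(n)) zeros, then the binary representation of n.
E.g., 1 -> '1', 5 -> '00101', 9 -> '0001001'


num_bits = floor(log2(182)) + 1 = 8
leading_zeros = num_bits - 1 = 7
binary(182) = 10110110

Elias gamma(182) = '0000000' + '10110110' = 000000010110110 (15 bits)


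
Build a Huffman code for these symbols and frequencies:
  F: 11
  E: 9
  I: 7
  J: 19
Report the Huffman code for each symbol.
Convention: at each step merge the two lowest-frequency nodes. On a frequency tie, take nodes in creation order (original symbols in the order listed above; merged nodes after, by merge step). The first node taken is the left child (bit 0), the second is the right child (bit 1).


Huffman tree construction:
Step 1: Merge I(7) + E(9) = 16
Step 2: Merge F(11) + (I+E)(16) = 27
Step 3: Merge J(19) + (F+(I+E))(27) = 46
Read each symbol's code off the tree from the root (left child = 0, right child = 1).

Codes:
  F: 10 (length 2)
  E: 111 (length 3)
  I: 110 (length 3)
  J: 0 (length 1)
Average code length: 89/46 = 1.9348 bits/symbol


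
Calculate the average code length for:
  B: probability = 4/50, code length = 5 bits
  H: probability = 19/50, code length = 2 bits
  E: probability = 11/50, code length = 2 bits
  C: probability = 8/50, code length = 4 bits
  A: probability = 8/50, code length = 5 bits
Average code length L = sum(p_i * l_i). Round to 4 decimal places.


Weighted contributions p_i * l_i:
  B: (4/50) * 5 = 20/50
  H: (19/50) * 2 = 38/50
  E: (11/50) * 2 = 22/50
  C: (8/50) * 4 = 32/50
  A: (8/50) * 5 = 40/50
Sum = (20 + 38 + 22 + 32 + 40)/50 = 152/50

L = 152/50 = 3.0400 bits/symbol


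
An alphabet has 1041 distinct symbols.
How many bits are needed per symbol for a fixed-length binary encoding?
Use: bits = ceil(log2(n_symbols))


log2(1041) = 10.0238
Bracket: 2^10 = 1024 < 1041 <= 2^11 = 2048
So ceil(log2(1041)) = 11

bits = ceil(log2(1041)) = ceil(10.0238) = 11 bits


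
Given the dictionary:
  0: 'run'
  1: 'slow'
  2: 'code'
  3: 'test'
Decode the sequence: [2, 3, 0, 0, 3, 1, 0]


Look up each index in the dictionary:
  2 -> 'code'
  3 -> 'test'
  0 -> 'run'
  0 -> 'run'
  3 -> 'test'
  1 -> 'slow'
  0 -> 'run'

Decoded: "code test run run test slow run"


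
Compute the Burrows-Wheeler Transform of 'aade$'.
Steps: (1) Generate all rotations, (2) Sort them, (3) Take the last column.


Rotations (sorted):
  0: $aade -> last char: e
  1: aade$ -> last char: $
  2: ade$a -> last char: a
  3: de$aa -> last char: a
  4: e$aad -> last char: d


BWT = e$aad


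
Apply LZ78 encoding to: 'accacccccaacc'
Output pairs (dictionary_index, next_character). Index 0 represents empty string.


LZ78 encoding steps:
Dictionary: {0: ''}
Step 1: w='' (idx 0), next='a' -> output (0, 'a'), add 'a' as idx 1
Step 2: w='' (idx 0), next='c' -> output (0, 'c'), add 'c' as idx 2
Step 3: w='c' (idx 2), next='a' -> output (2, 'a'), add 'ca' as idx 3
Step 4: w='c' (idx 2), next='c' -> output (2, 'c'), add 'cc' as idx 4
Step 5: w='cc' (idx 4), next='c' -> output (4, 'c'), add 'ccc' as idx 5
Step 6: w='a' (idx 1), next='a' -> output (1, 'a'), add 'aa' as idx 6
Step 7: w='cc' (idx 4), end of input -> output (4, '')


Encoded: [(0, 'a'), (0, 'c'), (2, 'a'), (2, 'c'), (4, 'c'), (1, 'a'), (4, '')]


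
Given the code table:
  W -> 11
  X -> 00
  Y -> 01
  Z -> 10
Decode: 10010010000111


Decoding:
10 -> Z
01 -> Y
00 -> X
10 -> Z
00 -> X
01 -> Y
11 -> W


Result: ZYXZXYW


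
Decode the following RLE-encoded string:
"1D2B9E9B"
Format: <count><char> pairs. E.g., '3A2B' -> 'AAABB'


Expanding each <count><char> pair:
  1D -> 'D'
  2B -> 'BB'
  9E -> 'EEEEEEEEE'
  9B -> 'BBBBBBBBB'

Decoded = DBBEEEEEEEEEBBBBBBBBB


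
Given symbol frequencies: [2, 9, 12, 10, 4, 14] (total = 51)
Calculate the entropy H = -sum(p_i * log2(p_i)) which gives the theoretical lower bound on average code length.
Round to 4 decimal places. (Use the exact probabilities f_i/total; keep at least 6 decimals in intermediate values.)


Per-symbol terms -p_i * log2(p_i) with p_i = f_i/51:
  p = 2/51 = 0.039216: log2(p) = -4.672425, -p*log2(p) = 0.183232
  p = 9/51 = 0.176471: log2(p) = -2.502500, -p*log2(p) = 0.441618
  p = 12/51 = 0.235294: log2(p) = -2.087463, -p*log2(p) = 0.491168
  p = 10/51 = 0.196078: log2(p) = -2.350497, -p*log2(p) = 0.460882
  p = 4/51 = 0.078431: log2(p) = -3.672425, -p*log2(p) = 0.288033
  p = 14/51 = 0.274510: log2(p) = -1.865070, -p*log2(p) = 0.511980
H = 0.183232 + 0.441618 + 0.491168 + 0.460882 + 0.288033 + 0.511980 = 2.376913

H = 2.3769 bits/symbol


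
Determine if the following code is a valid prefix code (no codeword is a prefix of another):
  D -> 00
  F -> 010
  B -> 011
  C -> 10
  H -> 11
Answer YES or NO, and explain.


Checking each pair (does one codeword prefix another?):
  D='00' vs F='010': no prefix
  D='00' vs B='011': no prefix
  D='00' vs C='10': no prefix
  D='00' vs H='11': no prefix
  F='010' vs D='00': no prefix
  F='010' vs B='011': no prefix
  F='010' vs C='10': no prefix
  F='010' vs H='11': no prefix
  B='011' vs D='00': no prefix
  B='011' vs F='010': no prefix
  B='011' vs C='10': no prefix
  B='011' vs H='11': no prefix
  C='10' vs D='00': no prefix
  C='10' vs F='010': no prefix
  C='10' vs B='011': no prefix
  C='10' vs H='11': no prefix
  H='11' vs D='00': no prefix
  H='11' vs F='010': no prefix
  H='11' vs B='011': no prefix
  H='11' vs C='10': no prefix
No violation found over all pairs.

YES -- this is a valid prefix code. No codeword is a prefix of any other codeword.


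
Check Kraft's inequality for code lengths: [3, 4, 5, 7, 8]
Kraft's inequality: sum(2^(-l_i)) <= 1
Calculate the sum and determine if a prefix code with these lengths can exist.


Sum = 2^(-3) + 2^(-4) + 2^(-5) + 2^(-7) + 2^(-8)
    = 0.125 + 0.0625 + 0.03125 + 0.0078125 + 0.00390625
    = 59/256 = 0.23046875
Since 0.23046875 <= 1, Kraft's inequality IS satisfied.
A prefix code with these lengths CAN exist.

Kraft sum = 0.23046875. Satisfied.


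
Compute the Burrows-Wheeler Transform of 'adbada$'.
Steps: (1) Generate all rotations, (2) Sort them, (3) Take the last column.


Rotations (sorted):
  0: $adbada -> last char: a
  1: a$adbad -> last char: d
  2: ada$adb -> last char: b
  3: adbada$ -> last char: $
  4: bada$ad -> last char: d
  5: da$adba -> last char: a
  6: dbada$a -> last char: a


BWT = adb$daa


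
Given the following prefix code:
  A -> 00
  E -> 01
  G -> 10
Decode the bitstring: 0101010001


Decoding step by step:
Bits 01 -> E
Bits 01 -> E
Bits 01 -> E
Bits 00 -> A
Bits 01 -> E


Decoded message: EEEAE
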